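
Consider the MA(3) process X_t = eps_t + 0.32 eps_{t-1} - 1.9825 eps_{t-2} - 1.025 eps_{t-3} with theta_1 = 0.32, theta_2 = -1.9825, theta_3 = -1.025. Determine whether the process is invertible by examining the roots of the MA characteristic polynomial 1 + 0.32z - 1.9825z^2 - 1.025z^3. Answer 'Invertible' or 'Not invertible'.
\text{Not invertible}

The MA(q) characteristic polynomial is P(z) = 1 + 0.32z - 1.9825z^2 - 1.025z^3.
Invertibility requires all roots to lie outside the unit circle, i.e. |z| > 1 for every root.
Degree 3: look for a simple real root z0 first, then factor out (1 - z/z0) and solve the remaining quadratic.
Testing z0 = -0.8: P(-0.8) = 1 + (0.32)(-0.8) + (-1.9825)(-0.8)^2 + (-1.025)(-0.8)^3
  = 1 + (-0.256) + (-1.2688) + (0.5248) = 0.  So z_0 = -0.8 is a root, |z_0| = 0.8.
Divide out the factor (1 + 1.25 z) = (1 - z/z0) (since 1/z0 = -1.25):
  P(z) = (1 + 1.25 z)(1 + (-0.93) z + (-0.82) z^2)
  [check: z-coef -0.93 - (-1.25) = 0.32; z^2-coef -0.82 - (-1.25)(-0.93) = -1.9825; z^3-coef -(-1.25)(-0.82) = -1.025.]
Remaining roots from the quadratic factor 1 + (-0.93) z + (-0.82) z^2:
  Set 1 + (-0.93) z + (-0.82) z^2 = 0, i.e. a z^2 + b z + c = 0 with a = -0.82, b = -0.93, c = 1.
  Discriminant D = b^2 - 4ac = (-0.93)^2 - 4*(-0.82)*1 = 0.8649 - (-3.28) = 4.1449.
  D >= 0, so the roots are real: z = (-b +/- sqrt(D)) / (2a) = (0.93 +/- 2.035903) / (-1.64).
    z_1 = (0.93 + 2.035903) / (-1.64) = -1.8085,   |z_1| = 1.8085.
    z_2 = (0.93 - 2.035903) / (-1.64) = 0.6743,   |z_2| = 0.6743.
Moduli of all roots: 0.8000, 1.8085, 0.6743.
All moduli strictly greater than 1? No.
Verdict: Not invertible.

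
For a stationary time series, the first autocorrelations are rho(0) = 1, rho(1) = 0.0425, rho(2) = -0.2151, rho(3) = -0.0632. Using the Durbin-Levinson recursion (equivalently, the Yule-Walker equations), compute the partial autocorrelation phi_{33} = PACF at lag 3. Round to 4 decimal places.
\phi_{33} = -0.0450

The PACF at lag k is phi_{kk}, the last component of the solution
to the Yule-Walker system G_k phi = r_k where
  (G_k)_{ij} = rho(|i - j|), (r_k)_i = rho(i), i,j = 1..k.
Equivalently, Durbin-Levinson gives phi_{kk} iteratively:
  phi_{11} = rho(1)
  phi_{kk} = [rho(k) - sum_{j=1..k-1} phi_{k-1,j} rho(k-j)]
            / [1 - sum_{j=1..k-1} phi_{k-1,j} rho(j)],
  phi_{k,j} = phi_{k-1,j} - phi_{kk} phi_{k-1,k-j},  j = 1..k-1.
Step k = 1:
  phi_11 = rho(1) = 0.0425.
Step k = 2:
  phi_22 = [rho(2) - phi_11 rho(1)] / [1 - phi_11 rho(1)] = [-0.2151 - (0.0425)(0.0425)] / [1 - (0.0425)(0.0425)]
         = -0.21690625 / 0.99819375 = -0.217299.
  Update: phi_21 = phi_11 - phi_22 phi_11 = 0.0425 - (-0.217299)(0.0425) = 0.051735.
Step k = 3:
  phi_33 = [rho(3) - phi_21 rho(2) - phi_22 rho(1)] / [1 - phi_21 rho(1) - phi_22 rho(2)]
    numerator   = -0.0632 - (0.051735)(-0.2151) - (-0.217299)(0.0425) = -0.04283656
    denominator = 1 - (0.051735)(0.0425) - (-0.217299)(-0.2151) = 0.95106029
  phi_33 = -0.04283656 / 0.95106029 = -0.045.
Therefore phi_{33} = -0.0450.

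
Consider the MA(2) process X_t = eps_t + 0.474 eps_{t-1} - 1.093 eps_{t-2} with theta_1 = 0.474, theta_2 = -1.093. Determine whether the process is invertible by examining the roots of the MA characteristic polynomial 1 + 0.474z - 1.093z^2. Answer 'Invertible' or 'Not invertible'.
\text{Not invertible}

The MA(q) characteristic polynomial is P(z) = 1 + 0.474z - 1.093z^2.
Invertibility requires all roots to lie outside the unit circle, i.e. |z| > 1 for every root.
Set 1 + (0.474) z + (-1.093) z^2 = 0, i.e. a z^2 + b z + c = 0 with a = -1.093, b = 0.474, c = 1.
Discriminant D = b^2 - 4ac = (0.474)^2 - 4*(-1.093)*1 = 0.224676 - (-4.372) = 4.596676.
D >= 0, so the roots are real: z = (-b +/- sqrt(D)) / (2a) = (-0.474 +/- 2.143986) / (-2.186).
  z_1 = (-0.474 + 2.143986) / (-2.186) = -0.7639,   |z_1| = 0.7639.
  z_2 = (-0.474 - 2.143986) / (-2.186) = 1.1976,   |z_2| = 1.1976.
Moduli of all roots: 0.7639, 1.1976.
All moduli strictly greater than 1? No.
Verdict: Not invertible.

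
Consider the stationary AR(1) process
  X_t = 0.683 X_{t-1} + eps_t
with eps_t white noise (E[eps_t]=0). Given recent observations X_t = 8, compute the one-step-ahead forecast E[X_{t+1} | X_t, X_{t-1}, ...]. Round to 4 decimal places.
E[X_{t+1} \mid \mathcal F_t] = 5.4640

For an AR(p) model X_t = c + sum_i phi_i X_{t-i} + eps_t, the
one-step-ahead conditional mean is
  E[X_{t+1} | X_t, ...] = c + sum_i phi_i X_{t+1-i}.
Substitute known values:
  E[X_{t+1} | ...] = (0.683) * (8)
                   = 5.4640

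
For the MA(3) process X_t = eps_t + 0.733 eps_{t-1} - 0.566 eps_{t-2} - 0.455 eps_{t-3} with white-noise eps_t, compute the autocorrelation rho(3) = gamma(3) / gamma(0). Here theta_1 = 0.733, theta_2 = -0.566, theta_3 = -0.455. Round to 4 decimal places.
\rho(3) = -0.2204

For an MA(q) process with theta_0 = 1, the autocovariance is
  gamma(k) = sigma^2 * sum_{i=0..q-k} theta_i * theta_{i+k},
and rho(k) = gamma(k) / gamma(0). Sigma^2 cancels.
  numerator   = (1)*(-0.455) = -0.455.
  denominator = (1)^2 + (0.733)^2 + (-0.566)^2 + (-0.455)^2 = 2.06467.
  rho(3) = -0.455 / 2.06467 = -0.2204.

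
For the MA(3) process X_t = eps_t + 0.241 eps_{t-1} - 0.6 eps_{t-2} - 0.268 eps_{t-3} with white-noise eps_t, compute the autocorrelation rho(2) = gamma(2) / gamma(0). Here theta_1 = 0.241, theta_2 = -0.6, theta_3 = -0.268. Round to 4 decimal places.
\rho(2) = -0.4461

For an MA(q) process with theta_0 = 1, the autocovariance is
  gamma(k) = sigma^2 * sum_{i=0..q-k} theta_i * theta_{i+k},
and rho(k) = gamma(k) / gamma(0). Sigma^2 cancels.
  numerator   = (1)*(-0.6) + (0.241)*(-0.268) = -0.664588.
  denominator = (1)^2 + (0.241)^2 + (-0.6)^2 + (-0.268)^2 = 1.489905.
  rho(2) = -0.664588 / 1.489905 = -0.4461.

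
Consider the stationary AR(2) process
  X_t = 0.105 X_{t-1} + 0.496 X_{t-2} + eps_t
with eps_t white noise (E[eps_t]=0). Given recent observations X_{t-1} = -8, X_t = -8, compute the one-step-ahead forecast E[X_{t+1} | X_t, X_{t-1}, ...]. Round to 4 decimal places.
E[X_{t+1} \mid \mathcal F_t] = -4.8080

For an AR(p) model X_t = c + sum_i phi_i X_{t-i} + eps_t, the
one-step-ahead conditional mean is
  E[X_{t+1} | X_t, ...] = c + sum_i phi_i X_{t+1-i}.
Substitute known values:
  E[X_{t+1} | ...] = (0.105) * (-8) + (0.496) * (-8)
                   = -4.8080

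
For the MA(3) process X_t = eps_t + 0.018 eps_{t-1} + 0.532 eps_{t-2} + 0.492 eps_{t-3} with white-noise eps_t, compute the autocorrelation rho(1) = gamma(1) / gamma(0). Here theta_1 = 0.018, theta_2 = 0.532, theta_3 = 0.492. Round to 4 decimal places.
\rho(1) = 0.1897

For an MA(q) process with theta_0 = 1, the autocovariance is
  gamma(k) = sigma^2 * sum_{i=0..q-k} theta_i * theta_{i+k},
and rho(k) = gamma(k) / gamma(0). Sigma^2 cancels.
  numerator   = (1)*(0.018) + (0.018)*(0.532) + (0.532)*(0.492) = 0.28932.
  denominator = (1)^2 + (0.018)^2 + (0.532)^2 + (0.492)^2 = 1.525412.
  rho(1) = 0.28932 / 1.525412 = 0.1897.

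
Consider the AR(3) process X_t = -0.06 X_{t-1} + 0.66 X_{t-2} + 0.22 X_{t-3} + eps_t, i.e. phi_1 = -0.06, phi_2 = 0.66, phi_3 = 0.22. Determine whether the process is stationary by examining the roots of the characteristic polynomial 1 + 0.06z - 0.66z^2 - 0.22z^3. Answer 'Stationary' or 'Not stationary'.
\text{Stationary}

The AR(p) characteristic polynomial is P(z) = 1 + 0.06z - 0.66z^2 - 0.22z^3.
Stationarity requires all roots to lie outside the unit circle, i.e. |z| > 1 for every root.
Degree 3: look for a simple real root z0 first, then factor out (1 - z/z0) and solve the remaining quadratic.
Testing z0 = -2: P(-2) = 1 + (0.06)(-2) + (-0.66)(-2)^2 + (-0.22)(-2)^3
  = 1 + (-0.12) + (-2.64) + (1.76) = 0.  So z_0 = -2 is a root, |z_0| = 2.
Divide out the factor (1 + 0.5 z) = (1 - z/z0) (since 1/z0 = -0.5):
  P(z) = (1 + 0.5 z)(1 + (-0.44) z + (-0.44) z^2)
  [check: z-coef -0.44 - (-0.5) = 0.06; z^2-coef -0.44 - (-0.5)(-0.44) = -0.66; z^3-coef -(-0.5)(-0.44) = -0.22.]
Remaining roots from the quadratic factor 1 + (-0.44) z + (-0.44) z^2:
  Set 1 + (-0.44) z + (-0.44) z^2 = 0, i.e. a z^2 + b z + c = 0 with a = -0.44, b = -0.44, c = 1.
  Discriminant D = b^2 - 4ac = (-0.44)^2 - 4*(-0.44)*1 = 0.1936 - (-1.76) = 1.9536.
  D >= 0, so the roots are real: z = (-b +/- sqrt(D)) / (2a) = (0.44 +/- 1.397712) / (-0.88).
    z_1 = (0.44 + 1.397712) / (-0.88) = -2.0883,   |z_1| = 2.0883.
    z_2 = (0.44 - 1.397712) / (-0.88) = 1.0883,   |z_2| = 1.0883.
Moduli of all roots: 2.0000, 2.0883, 1.0883.
All moduli strictly greater than 1? Yes.
Verdict: Stationary.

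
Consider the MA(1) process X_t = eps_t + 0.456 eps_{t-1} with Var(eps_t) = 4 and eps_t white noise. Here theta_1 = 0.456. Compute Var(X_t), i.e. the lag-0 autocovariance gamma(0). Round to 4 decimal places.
\gamma(0) = 4.8317

For an MA(q) process X_t = eps_t + sum_i theta_i eps_{t-i} with
Var(eps_t) = sigma^2, the variance is
  gamma(0) = sigma^2 * (1 + sum_i theta_i^2).
  sum_i theta_i^2 = (0.456)^2 = 0.207936.
  gamma(0) = 4 * (1 + 0.207936) = 4 * 1.207936 = 4.831744, which rounds to 4.8317.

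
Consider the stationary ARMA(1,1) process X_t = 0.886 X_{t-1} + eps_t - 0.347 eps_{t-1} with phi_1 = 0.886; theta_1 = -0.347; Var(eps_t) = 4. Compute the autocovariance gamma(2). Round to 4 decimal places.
\gamma(2) = 6.1531

Multiply the model equation by X_{t-k} and take expectations. With theta_0 = psi_0 = 1 and psi_j the MA(infinity) weights, this gives
  gamma(k) - sum_i phi_i gamma(k-i) = c_k,
  c_k = sigma^2 * sum_{j=k..q} theta_j psi_{j-k}   (c_k = 0 for k > q),
using gamma(-m) = gamma(m).
psi-weights needed (psi_j = theta_j + sum_i phi_i psi_{j-i}):
  psi_1 = theta_1 + phi_1 = -0.347 + (0.886) = 0.539
Right-hand sides:
  c_0 = sigma^2 (1 + theta_1 psi_1) = 4 * (1 + (-0.347)(0.539)) = 4 * 0.812967 = 3.251868
  c_1 = sigma^2 theta_1 = 4 * (-0.347) = -1.388
  c_2 = 0
Equations for k = 0 and k = 1 (AR order 1):
  gamma(0) = phi_1 gamma(1) + c_0
  gamma(1) = phi_1 gamma(0) + c_1
Substituting the second into the first: gamma(0) (1 - phi_1^2) = c_0 + phi_1 c_1, so
  gamma(0) = (c_0 + phi_1 c_1) / (1 - phi_1^2) = (3.251868 + (0.886)(-1.388)) / (1 - (0.886)^2) = 2.0221 / 0.215004 = 9.404941.
  gamma(1) = phi_1 gamma(0) + c_1 = (0.886)(9.404941) + (-1.388) = 6.944778.
For k = 2 (> q): gamma(2) = phi_1 gamma(1) = (0.886)(6.944778) = 6.153073.
Therefore gamma(2) = 6.1531 (to 4 decimal places).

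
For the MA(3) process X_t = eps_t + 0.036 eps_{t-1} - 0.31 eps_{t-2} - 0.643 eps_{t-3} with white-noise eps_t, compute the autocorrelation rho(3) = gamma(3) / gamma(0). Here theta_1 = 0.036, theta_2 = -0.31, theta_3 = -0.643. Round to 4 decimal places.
\rho(3) = -0.4256

For an MA(q) process with theta_0 = 1, the autocovariance is
  gamma(k) = sigma^2 * sum_{i=0..q-k} theta_i * theta_{i+k},
and rho(k) = gamma(k) / gamma(0). Sigma^2 cancels.
  numerator   = (1)*(-0.643) = -0.643.
  denominator = (1)^2 + (0.036)^2 + (-0.31)^2 + (-0.643)^2 = 1.510845.
  rho(3) = -0.643 / 1.510845 = -0.4256.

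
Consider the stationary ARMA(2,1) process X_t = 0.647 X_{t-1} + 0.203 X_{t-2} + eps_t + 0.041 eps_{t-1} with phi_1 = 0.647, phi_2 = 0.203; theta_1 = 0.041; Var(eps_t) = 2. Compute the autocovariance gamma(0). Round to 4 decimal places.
\gamma(0) = 6.5349

Multiply the model equation by X_{t-k} and take expectations. With theta_0 = psi_0 = 1 and psi_j the MA(infinity) weights, this gives
  gamma(k) - sum_i phi_i gamma(k-i) = c_k,
  c_k = sigma^2 * sum_{j=k..q} theta_j psi_{j-k}   (c_k = 0 for k > q),
using gamma(-m) = gamma(m).
psi-weights needed (psi_j = theta_j + sum_i phi_i psi_{j-i}):
  psi_1 = theta_1 + phi_1 = 0.041 + (0.647) = 0.688
Right-hand sides:
  c_0 = sigma^2 (1 + theta_1 psi_1) = 2 * (1 + (0.041)(0.688)) = 2 * 1.028208 = 2.056416
  c_1 = sigma^2 theta_1 = 2 * (0.041) = 0.082
  c_2 = 0
Equations for k = 0, 1, 2 (AR order 2, c_2 = 0):
  (E0) gamma(0) = phi_1 gamma(1) + phi_2 gamma(2) + c_0
  (E1) gamma(1) = phi_1 gamma(0) + phi_2 gamma(1) + c_1
  (E2) gamma(2) = phi_1 gamma(1) + phi_2 gamma(0)
From (E1): gamma(1) = A gamma(0) + B with
  A = phi_1 / (1 - phi_2) = 0.647 / 0.797 = 0.811794,   B = c_1 / (1 - phi_2) = 0.082 / 0.797 = 0.102886.
Insert (E2) into (E0): gamma(0) (1 - phi_2^2) = phi_1 (1 + phi_2) gamma(1) + c_0.
  phi_1 (1 + phi_2) = (0.647)(1.203) = 0.778341,   1 - phi_2^2 = 0.958791.
Replace gamma(1) by A gamma(0) + B and collect gamma(0):
  gamma(0) [0.958791 - (0.778341)(0.811794)] = (0.778341)(0.102886) + 2.056416
  gamma(0) * 0.326938 = 2.136496
  gamma(0) = 2.136496 / 0.326938 = 6.534861.
Therefore gamma(0) = 6.5349 (to 4 decimal places).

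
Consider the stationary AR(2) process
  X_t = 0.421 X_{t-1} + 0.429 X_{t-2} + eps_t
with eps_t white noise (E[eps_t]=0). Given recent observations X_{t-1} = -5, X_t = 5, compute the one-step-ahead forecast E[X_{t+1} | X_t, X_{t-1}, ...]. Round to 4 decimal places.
E[X_{t+1} \mid \mathcal F_t] = -0.0400

For an AR(p) model X_t = c + sum_i phi_i X_{t-i} + eps_t, the
one-step-ahead conditional mean is
  E[X_{t+1} | X_t, ...] = c + sum_i phi_i X_{t+1-i}.
Substitute known values:
  E[X_{t+1} | ...] = (0.421) * (5) + (0.429) * (-5)
                   = -0.0400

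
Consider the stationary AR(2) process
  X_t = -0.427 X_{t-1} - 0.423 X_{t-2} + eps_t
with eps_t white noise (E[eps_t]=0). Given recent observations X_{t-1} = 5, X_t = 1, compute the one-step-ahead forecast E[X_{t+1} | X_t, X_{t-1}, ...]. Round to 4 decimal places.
E[X_{t+1} \mid \mathcal F_t] = -2.5420

For an AR(p) model X_t = c + sum_i phi_i X_{t-i} + eps_t, the
one-step-ahead conditional mean is
  E[X_{t+1} | X_t, ...] = c + sum_i phi_i X_{t+1-i}.
Substitute known values:
  E[X_{t+1} | ...] = (-0.427) * (1) + (-0.423) * (5)
                   = -2.5420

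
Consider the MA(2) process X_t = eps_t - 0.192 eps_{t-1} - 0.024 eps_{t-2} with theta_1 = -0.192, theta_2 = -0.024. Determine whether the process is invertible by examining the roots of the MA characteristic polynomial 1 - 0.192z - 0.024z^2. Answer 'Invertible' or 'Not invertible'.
\text{Invertible}

The MA(q) characteristic polynomial is P(z) = 1 - 0.192z - 0.024z^2.
Invertibility requires all roots to lie outside the unit circle, i.e. |z| > 1 for every root.
Set 1 + (-0.192) z + (-0.024) z^2 = 0, i.e. a z^2 + b z + c = 0 with a = -0.024, b = -0.192, c = 1.
Discriminant D = b^2 - 4ac = (-0.192)^2 - 4*(-0.024)*1 = 0.036864 - (-0.096) = 0.132864.
D >= 0, so the roots are real: z = (-b +/- sqrt(D)) / (2a) = (0.192 +/- 0.364505) / (-0.048).
  z_1 = (0.192 + 0.364505) / (-0.048) = -11.5939,   |z_1| = 11.5939.
  z_2 = (0.192 - 0.364505) / (-0.048) = 3.5939,   |z_2| = 3.5939.
Moduli of all roots: 11.5939, 3.5939.
All moduli strictly greater than 1? Yes.
Verdict: Invertible.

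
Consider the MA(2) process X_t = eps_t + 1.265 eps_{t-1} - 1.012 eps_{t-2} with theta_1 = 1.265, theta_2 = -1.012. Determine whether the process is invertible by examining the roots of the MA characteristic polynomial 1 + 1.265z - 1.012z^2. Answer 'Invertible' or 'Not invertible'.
\text{Not invertible}

The MA(q) characteristic polynomial is P(z) = 1 + 1.265z - 1.012z^2.
Invertibility requires all roots to lie outside the unit circle, i.e. |z| > 1 for every root.
Set 1 + (1.265) z + (-1.012) z^2 = 0, i.e. a z^2 + b z + c = 0 with a = -1.012, b = 1.265, c = 1.
Discriminant D = b^2 - 4ac = (1.265)^2 - 4*(-1.012)*1 = 1.600225 - (-4.048) = 5.648225.
D >= 0, so the roots are real: z = (-b +/- sqrt(D)) / (2a) = (-1.265 +/- 2.376599) / (-2.024).
  z_1 = (-1.265 + 2.376599) / (-2.024) = -0.5492,   |z_1| = 0.5492.
  z_2 = (-1.265 - 2.376599) / (-2.024) = 1.7992,   |z_2| = 1.7992.
Moduli of all roots: 0.5492, 1.7992.
All moduli strictly greater than 1? No.
Verdict: Not invertible.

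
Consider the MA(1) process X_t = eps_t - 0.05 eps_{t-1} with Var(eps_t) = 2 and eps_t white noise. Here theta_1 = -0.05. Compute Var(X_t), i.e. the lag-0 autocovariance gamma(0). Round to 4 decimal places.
\gamma(0) = 2.0050

For an MA(q) process X_t = eps_t + sum_i theta_i eps_{t-i} with
Var(eps_t) = sigma^2, the variance is
  gamma(0) = sigma^2 * (1 + sum_i theta_i^2).
  sum_i theta_i^2 = (-0.05)^2 = 0.0025.
  gamma(0) = 2 * (1 + 0.0025) = 2 * 1.0025 = 2.005, which rounds to 2.0050.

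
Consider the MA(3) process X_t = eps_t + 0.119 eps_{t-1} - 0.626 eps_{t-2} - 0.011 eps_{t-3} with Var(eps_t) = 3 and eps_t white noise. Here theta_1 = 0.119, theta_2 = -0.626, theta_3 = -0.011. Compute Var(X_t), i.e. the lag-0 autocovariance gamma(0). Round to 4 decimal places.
\gamma(0) = 4.2185

For an MA(q) process X_t = eps_t + sum_i theta_i eps_{t-i} with
Var(eps_t) = sigma^2, the variance is
  gamma(0) = sigma^2 * (1 + sum_i theta_i^2).
  sum_i theta_i^2 = (0.119)^2 + (-0.626)^2 + (-0.011)^2 = 0.014161 + 0.391876 + 0.000121 = 0.406158.
  gamma(0) = 3 * (1 + 0.406158) = 3 * 1.406158 = 4.218474, which rounds to 4.2185.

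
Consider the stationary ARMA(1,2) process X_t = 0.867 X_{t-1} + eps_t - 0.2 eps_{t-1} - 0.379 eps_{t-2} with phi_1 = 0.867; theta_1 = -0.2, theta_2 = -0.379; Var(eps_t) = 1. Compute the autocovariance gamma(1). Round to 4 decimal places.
\gamma(1) = 0.9386

Multiply the model equation by X_{t-k} and take expectations. With theta_0 = psi_0 = 1 and psi_j the MA(infinity) weights, this gives
  gamma(k) - sum_i phi_i gamma(k-i) = c_k,
  c_k = sigma^2 * sum_{j=k..q} theta_j psi_{j-k}   (c_k = 0 for k > q),
using gamma(-m) = gamma(m).
psi-weights needed (psi_j = theta_j + sum_i phi_i psi_{j-i}):
  psi_1 = theta_1 + phi_1 = -0.2 + (0.867) = 0.667
  psi_2 = theta_2 + phi_1 psi_1 = -0.379 + (0.867)(0.667) = 0.199289
Right-hand sides:
  c_0 = sigma^2 (1 + theta_1 psi_1 + theta_2 psi_2) = 1 * (1 + (-0.2)(0.667) + (-0.379)(0.199289)) = 1 * 0.791069 = 0.791069
  c_1 = sigma^2 (theta_1 + theta_2 psi_1) = 1 * (-0.2 + (-0.379)(0.667)) = -0.452793
  c_2 = sigma^2 theta_2 = 1 * (-0.379) = -0.379
Equations for k = 0 and k = 1 (AR order 1):
  gamma(0) = phi_1 gamma(1) + c_0
  gamma(1) = phi_1 gamma(0) + c_1
Substituting the second into the first: gamma(0) (1 - phi_1^2) = c_0 + phi_1 c_1, so
  gamma(0) = (c_0 + phi_1 c_1) / (1 - phi_1^2) = (0.791069 + (0.867)(-0.452793)) / (1 - (0.867)^2) = 0.398498 / 0.248311 = 1.604834.
  gamma(1) = phi_1 gamma(0) + c_1 = (0.867)(1.604834) + (-0.452793) = 0.938598.
Therefore gamma(1) = 0.9386 (to 4 decimal places).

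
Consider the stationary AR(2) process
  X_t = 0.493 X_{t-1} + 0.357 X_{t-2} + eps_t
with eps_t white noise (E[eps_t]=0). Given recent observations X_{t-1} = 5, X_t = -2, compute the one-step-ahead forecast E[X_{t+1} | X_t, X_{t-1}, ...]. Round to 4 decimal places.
E[X_{t+1} \mid \mathcal F_t] = 0.7990

For an AR(p) model X_t = c + sum_i phi_i X_{t-i} + eps_t, the
one-step-ahead conditional mean is
  E[X_{t+1} | X_t, ...] = c + sum_i phi_i X_{t+1-i}.
Substitute known values:
  E[X_{t+1} | ...] = (0.493) * (-2) + (0.357) * (5)
                   = 0.7990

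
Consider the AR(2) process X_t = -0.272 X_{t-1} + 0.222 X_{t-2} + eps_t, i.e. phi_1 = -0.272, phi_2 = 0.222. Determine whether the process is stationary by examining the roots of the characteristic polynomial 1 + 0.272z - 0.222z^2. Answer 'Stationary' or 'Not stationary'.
\text{Stationary}

The AR(p) characteristic polynomial is P(z) = 1 + 0.272z - 0.222z^2.
Stationarity requires all roots to lie outside the unit circle, i.e. |z| > 1 for every root.
Set 1 + (0.272) z + (-0.222) z^2 = 0, i.e. a z^2 + b z + c = 0 with a = -0.222, b = 0.272, c = 1.
Discriminant D = b^2 - 4ac = (0.272)^2 - 4*(-0.222)*1 = 0.073984 - (-0.888) = 0.961984.
D >= 0, so the roots are real: z = (-b +/- sqrt(D)) / (2a) = (-0.272 +/- 0.980808) / (-0.444).
  z_1 = (-0.272 + 0.980808) / (-0.444) = -1.5964,   |z_1| = 1.5964.
  z_2 = (-0.272 - 0.980808) / (-0.444) = 2.8216,   |z_2| = 2.8216.
Moduli of all roots: 1.5964, 2.8216.
All moduli strictly greater than 1? Yes.
Verdict: Stationary.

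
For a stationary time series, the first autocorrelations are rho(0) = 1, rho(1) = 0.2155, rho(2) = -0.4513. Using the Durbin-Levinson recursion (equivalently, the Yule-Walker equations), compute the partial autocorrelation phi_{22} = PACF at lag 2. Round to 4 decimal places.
\phi_{22} = -0.5220

The PACF at lag k is phi_{kk}, the last component of the solution
to the Yule-Walker system G_k phi = r_k where
  (G_k)_{ij} = rho(|i - j|), (r_k)_i = rho(i), i,j = 1..k.
Equivalently, Durbin-Levinson gives phi_{kk} iteratively:
  phi_{11} = rho(1)
  phi_{kk} = [rho(k) - sum_{j=1..k-1} phi_{k-1,j} rho(k-j)]
            / [1 - sum_{j=1..k-1} phi_{k-1,j} rho(j)],
  phi_{k,j} = phi_{k-1,j} - phi_{kk} phi_{k-1,k-j},  j = 1..k-1.
Step k = 1:
  phi_11 = rho(1) = 0.2155.
Step k = 2:
  phi_22 = [rho(2) - phi_11 rho(1)] / [1 - phi_11 rho(1)] = [-0.4513 - (0.2155)(0.2155)] / [1 - (0.2155)(0.2155)]
         = -0.49774025 / 0.95355975 = -0.522.
Therefore phi_{22} = -0.5220.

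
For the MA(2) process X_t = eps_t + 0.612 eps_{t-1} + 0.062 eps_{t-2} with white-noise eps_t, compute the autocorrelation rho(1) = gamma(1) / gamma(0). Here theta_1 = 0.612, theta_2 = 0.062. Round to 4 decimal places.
\rho(1) = 0.4715

For an MA(q) process with theta_0 = 1, the autocovariance is
  gamma(k) = sigma^2 * sum_{i=0..q-k} theta_i * theta_{i+k},
and rho(k) = gamma(k) / gamma(0). Sigma^2 cancels.
  numerator   = (1)*(0.612) + (0.612)*(0.062) = 0.649944.
  denominator = (1)^2 + (0.612)^2 + (0.062)^2 = 1.378388.
  rho(1) = 0.649944 / 1.378388 = 0.4715.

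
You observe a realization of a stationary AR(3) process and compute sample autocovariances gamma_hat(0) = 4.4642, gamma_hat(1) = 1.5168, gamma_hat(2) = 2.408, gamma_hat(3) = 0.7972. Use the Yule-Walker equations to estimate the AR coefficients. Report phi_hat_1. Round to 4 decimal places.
\hat\phi_{1} = 0.2330

The Yule-Walker equations for an AR(p) process read, in matrix form,
  Gamma_p phi = r_p,   with   (Gamma_p)_{ij} = gamma(|i - j|),
                       (r_p)_i = gamma(i),   i,j = 1..p.
Substitute the sample gammas (Toeplitz matrix and right-hand side of size 3):
  Gamma_p = [[4.4642, 1.5168, 2.408], [1.5168, 4.4642, 1.5168], [2.408, 1.5168, 4.4642]]
  r_p     = [1.5168, 2.408, 0.7972]
Written out (R1..R3):
  (R1) 4.4642 phi_1 + 1.5168 phi_2 + 2.408 phi_3 = 1.5168
  (R2) 1.5168 phi_1 + 4.4642 phi_2 + 1.5168 phi_3 = 2.408
  (R3) 2.408 phi_1 + 1.5168 phi_2 + 4.4642 phi_3 = 0.7972
Gaussian elimination:
  R2 <- R2 - (1.5168/4.4642) R1 = R2 - (0.33977) R1:  3.948837 phi_2 + 0.698635 phi_3 = 1.892637
  R3 <- R3 - (2.408/4.4642) R1 = R3 - (0.539402) R1:  0.698635 phi_2 + 3.165319 phi_3 = -0.020965
  R3 <- R3 - (0.698635/3.948837) R2 = R3 - (0.176922) R2:  3.041716 phi_3 = -0.355814
Back-substitution:
  phi_hat_3 = -0.355814 / 3.041716 = -0.116978
  phi_hat_2 = (1.892637 - (0.698635)(-0.116978)) / 3.948837 = 0.499986
  phi_hat_1 = (1.5168 - (1.5168)(0.499986) - (2.408)(-0.116978)) / 4.4642 = 0.232988
So phi_hat = [0.2330, 0.5000, -0.1170].
Therefore phi_hat_1 = 0.2330.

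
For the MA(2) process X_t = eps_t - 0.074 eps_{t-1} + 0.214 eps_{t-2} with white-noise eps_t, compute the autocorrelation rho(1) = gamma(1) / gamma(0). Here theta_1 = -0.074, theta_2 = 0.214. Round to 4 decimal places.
\rho(1) = -0.0855

For an MA(q) process with theta_0 = 1, the autocovariance is
  gamma(k) = sigma^2 * sum_{i=0..q-k} theta_i * theta_{i+k},
and rho(k) = gamma(k) / gamma(0). Sigma^2 cancels.
  numerator   = (1)*(-0.074) + (-0.074)*(0.214) = -0.089836.
  denominator = (1)^2 + (-0.074)^2 + (0.214)^2 = 1.051272.
  rho(1) = -0.089836 / 1.051272 = -0.0855.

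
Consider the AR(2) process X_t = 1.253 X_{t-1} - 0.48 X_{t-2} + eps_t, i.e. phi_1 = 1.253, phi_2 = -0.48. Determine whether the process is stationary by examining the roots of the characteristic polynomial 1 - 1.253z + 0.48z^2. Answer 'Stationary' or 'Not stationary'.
\text{Stationary}

The AR(p) characteristic polynomial is P(z) = 1 - 1.253z + 0.48z^2.
Stationarity requires all roots to lie outside the unit circle, i.e. |z| > 1 for every root.
Set 1 + (-1.253) z + (0.48) z^2 = 0, i.e. a z^2 + b z + c = 0 with a = 0.48, b = -1.253, c = 1.
Discriminant D = b^2 - 4ac = (-1.253)^2 - 4*(0.48)*1 = 1.570009 - (1.92) = -0.349991.
D < 0, so the roots are the complex-conjugate pair z = (-b +/- i sqrt(-D)) / (2a) = 1.3052 +/- 0.6163i.
For a conjugate pair |z|^2 = z * conj(z) = (product of roots) = c/a = 1/(0.48) = 2.083333, so |z| = sqrt(2.083333) = 1.4434 for both roots.
Moduli of all roots: 1.4434, 1.4434.
All moduli strictly greater than 1? Yes.
Verdict: Stationary.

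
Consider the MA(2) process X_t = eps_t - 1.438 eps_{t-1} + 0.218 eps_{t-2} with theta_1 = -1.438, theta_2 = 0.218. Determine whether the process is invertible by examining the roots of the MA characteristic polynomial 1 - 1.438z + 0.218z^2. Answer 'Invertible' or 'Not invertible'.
\text{Not invertible}

The MA(q) characteristic polynomial is P(z) = 1 - 1.438z + 0.218z^2.
Invertibility requires all roots to lie outside the unit circle, i.e. |z| > 1 for every root.
Set 1 + (-1.438) z + (0.218) z^2 = 0, i.e. a z^2 + b z + c = 0 with a = 0.218, b = -1.438, c = 1.
Discriminant D = b^2 - 4ac = (-1.438)^2 - 4*(0.218)*1 = 2.067844 - (0.872) = 1.195844.
D >= 0, so the roots are real: z = (-b +/- sqrt(D)) / (2a) = (1.438 +/- 1.093547) / (0.436).
  z_1 = (1.438 + 1.093547) / (0.436) = 5.8063,   |z_1| = 5.8063.
  z_2 = (1.438 - 1.093547) / (0.436) = 0.79,   |z_2| = 0.79.
Moduli of all roots: 5.8063, 0.7900.
All moduli strictly greater than 1? No.
Verdict: Not invertible.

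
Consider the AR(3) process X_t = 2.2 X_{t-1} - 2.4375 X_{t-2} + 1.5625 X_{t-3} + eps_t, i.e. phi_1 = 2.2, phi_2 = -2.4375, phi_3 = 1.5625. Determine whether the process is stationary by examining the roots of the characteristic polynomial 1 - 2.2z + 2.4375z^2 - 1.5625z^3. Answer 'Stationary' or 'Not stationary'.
\text{Not stationary}

The AR(p) characteristic polynomial is P(z) = 1 - 2.2z + 2.4375z^2 - 1.5625z^3.
Stationarity requires all roots to lie outside the unit circle, i.e. |z| > 1 for every root.
Degree 3: look for a simple real root z0 first, then factor out (1 - z/z0) and solve the remaining quadratic.
Testing z0 = 0.8: P(0.8) = 1 + (-2.2)(0.8) + (2.4375)(0.8)^2 + (-1.5625)(0.8)^3
  = 1 + (-1.76) + (1.56) + (-0.8) = 0.  So z_0 = 0.8 is a root, |z_0| = 0.8.
Divide out the factor (1 - 1.25 z) = (1 - z/z0) (since 1/z0 = 1.25):
  P(z) = (1 - 1.25 z)(1 + (-0.95) z + (1.25) z^2)
  [check: z-coef -0.95 - (1.25) = -2.2; z^2-coef 1.25 - (1.25)(-0.95) = 2.4375; z^3-coef -(1.25)(1.25) = -1.5625.]
Remaining roots from the quadratic factor 1 + (-0.95) z + (1.25) z^2:
  Set 1 + (-0.95) z + (1.25) z^2 = 0, i.e. a z^2 + b z + c = 0 with a = 1.25, b = -0.95, c = 1.
  Discriminant D = b^2 - 4ac = (-0.95)^2 - 4*(1.25)*1 = 0.9025 - (5) = -4.0975.
  D < 0, so the roots are the complex-conjugate pair z = (-b +/- i sqrt(-D)) / (2a) = 0.38 +/- 0.8097i.
  For a conjugate pair |z|^2 = z * conj(z) = (product of roots) = c/a = 1/(1.25) = 0.8, so |z| = sqrt(0.8) = 0.8944 for both roots.
Moduli of all roots: 0.8000, 0.8944, 0.8944.
All moduli strictly greater than 1? No.
Verdict: Not stationary.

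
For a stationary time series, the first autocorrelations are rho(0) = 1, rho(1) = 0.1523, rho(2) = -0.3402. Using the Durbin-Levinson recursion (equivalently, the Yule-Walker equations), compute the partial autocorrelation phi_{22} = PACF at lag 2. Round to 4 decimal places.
\phi_{22} = -0.3720

The PACF at lag k is phi_{kk}, the last component of the solution
to the Yule-Walker system G_k phi = r_k where
  (G_k)_{ij} = rho(|i - j|), (r_k)_i = rho(i), i,j = 1..k.
Equivalently, Durbin-Levinson gives phi_{kk} iteratively:
  phi_{11} = rho(1)
  phi_{kk} = [rho(k) - sum_{j=1..k-1} phi_{k-1,j} rho(k-j)]
            / [1 - sum_{j=1..k-1} phi_{k-1,j} rho(j)],
  phi_{k,j} = phi_{k-1,j} - phi_{kk} phi_{k-1,k-j},  j = 1..k-1.
Step k = 1:
  phi_11 = rho(1) = 0.1523.
Step k = 2:
  phi_22 = [rho(2) - phi_11 rho(1)] / [1 - phi_11 rho(1)] = [-0.3402 - (0.1523)(0.1523)] / [1 - (0.1523)(0.1523)]
         = -0.36339529 / 0.97680471 = -0.372.
Therefore phi_{22} = -0.3720.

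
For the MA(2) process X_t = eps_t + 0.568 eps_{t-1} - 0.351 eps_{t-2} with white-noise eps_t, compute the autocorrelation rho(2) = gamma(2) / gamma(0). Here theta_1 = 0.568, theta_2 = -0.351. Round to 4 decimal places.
\rho(2) = -0.2428

For an MA(q) process with theta_0 = 1, the autocovariance is
  gamma(k) = sigma^2 * sum_{i=0..q-k} theta_i * theta_{i+k},
and rho(k) = gamma(k) / gamma(0). Sigma^2 cancels.
  numerator   = (1)*(-0.351) = -0.351.
  denominator = (1)^2 + (0.568)^2 + (-0.351)^2 = 1.445825.
  rho(2) = -0.351 / 1.445825 = -0.2428.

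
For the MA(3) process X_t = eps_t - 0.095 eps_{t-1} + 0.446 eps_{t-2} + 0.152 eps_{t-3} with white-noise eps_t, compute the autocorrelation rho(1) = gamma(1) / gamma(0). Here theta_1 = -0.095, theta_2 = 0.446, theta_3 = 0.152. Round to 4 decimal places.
\rho(1) = -0.0565

For an MA(q) process with theta_0 = 1, the autocovariance is
  gamma(k) = sigma^2 * sum_{i=0..q-k} theta_i * theta_{i+k},
and rho(k) = gamma(k) / gamma(0). Sigma^2 cancels.
  numerator   = (1)*(-0.095) + (-0.095)*(0.446) + (0.446)*(0.152) = -0.069578.
  denominator = (1)^2 + (-0.095)^2 + (0.446)^2 + (0.152)^2 = 1.231045.
  rho(1) = -0.069578 / 1.231045 = -0.0565.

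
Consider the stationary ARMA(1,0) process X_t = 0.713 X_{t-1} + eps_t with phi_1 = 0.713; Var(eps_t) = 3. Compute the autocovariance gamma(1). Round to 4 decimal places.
\gamma(1) = 4.3508

Multiply the model equation by X_{t-k} and take expectations. With theta_0 = psi_0 = 1 and psi_j the MA(infinity) weights, this gives
  gamma(k) - sum_i phi_i gamma(k-i) = c_k,
  c_k = sigma^2 * sum_{j=k..q} theta_j psi_{j-k}   (c_k = 0 for k > q),
using gamma(-m) = gamma(m).
Pure AR (q = 0): c_0 = sigma^2 = 3, c_k = 0 for k >= 1.
Equations for k = 0 and k = 1 (AR order 1):
  gamma(0) = phi_1 gamma(1) + c_0
  gamma(1) = phi_1 gamma(0) + c_1
Substituting the second into the first: gamma(0) (1 - phi_1^2) = c_0 + phi_1 c_1, so
  gamma(0) = c_0 / (1 - phi_1^2) = 3 / (1 - (0.713)^2) = 3 / 0.491631 = 6.102138.
  gamma(1) = phi_1 gamma(0) = (0.713)(6.102138) = 4.350824.
Therefore gamma(1) = 4.3508 (to 4 decimal places).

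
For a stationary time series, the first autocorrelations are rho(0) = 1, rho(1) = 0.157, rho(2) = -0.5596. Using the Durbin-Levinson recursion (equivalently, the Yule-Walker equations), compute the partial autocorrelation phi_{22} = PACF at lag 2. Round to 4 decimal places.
\phi_{22} = -0.5990

The PACF at lag k is phi_{kk}, the last component of the solution
to the Yule-Walker system G_k phi = r_k where
  (G_k)_{ij} = rho(|i - j|), (r_k)_i = rho(i), i,j = 1..k.
Equivalently, Durbin-Levinson gives phi_{kk} iteratively:
  phi_{11} = rho(1)
  phi_{kk} = [rho(k) - sum_{j=1..k-1} phi_{k-1,j} rho(k-j)]
            / [1 - sum_{j=1..k-1} phi_{k-1,j} rho(j)],
  phi_{k,j} = phi_{k-1,j} - phi_{kk} phi_{k-1,k-j},  j = 1..k-1.
Step k = 1:
  phi_11 = rho(1) = 0.157.
Step k = 2:
  phi_22 = [rho(2) - phi_11 rho(1)] / [1 - phi_11 rho(1)] = [-0.5596 - (0.157)(0.157)] / [1 - (0.157)(0.157)]
         = -0.584249 / 0.975351 = -0.599.
Therefore phi_{22} = -0.5990.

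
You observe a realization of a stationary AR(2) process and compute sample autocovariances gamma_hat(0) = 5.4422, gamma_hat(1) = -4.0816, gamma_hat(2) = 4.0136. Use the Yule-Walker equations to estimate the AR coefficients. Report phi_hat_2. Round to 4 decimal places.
\hat\phi_{2} = 0.4000

The Yule-Walker equations for an AR(p) process read, in matrix form,
  Gamma_p phi = r_p,   with   (Gamma_p)_{ij} = gamma(|i - j|),
                       (r_p)_i = gamma(i),   i,j = 1..p.
Substitute the sample gammas (Toeplitz matrix and right-hand side of size 2):
  Gamma_p = [[5.4422, -4.0816], [-4.0816, 5.4422]]
  r_p     = [-4.0816, 4.0136]
Written out:
  5.4422 phi_1 - 4.0816 phi_2 = -4.0816
  -4.0816 phi_1 + 5.4422 phi_2 = 4.0136
Solve by Cramer's rule:
  det = gamma(0)^2 - gamma(1)^2 = (5.4422)^2 - (-4.0816)^2 = 29.61754084 - 16.65945856 = 12.95808228
  phi_hat_1 = [gamma(1) gamma(0) - gamma(1) gamma(2)] / det = [(-4.0816)(5.4422) - (-4.0816)(4.0136)] / 12.95808228 = -5.83097376 / 12.95808228 = -0.45
  phi_hat_2 = [gamma(0) gamma(2) - gamma(1)^2] / det = [(5.4422)(4.0136) - (-4.0816)^2] / 12.95808228 = 5.18335536 / 12.95808228 = 0.4
So phi_hat = [-0.4500, 0.4000].
Therefore phi_hat_2 = 0.4000.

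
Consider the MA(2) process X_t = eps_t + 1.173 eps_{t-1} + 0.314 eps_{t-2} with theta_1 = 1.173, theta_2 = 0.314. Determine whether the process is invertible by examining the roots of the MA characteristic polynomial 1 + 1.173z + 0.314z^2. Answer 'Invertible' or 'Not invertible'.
\text{Invertible}

The MA(q) characteristic polynomial is P(z) = 1 + 1.173z + 0.314z^2.
Invertibility requires all roots to lie outside the unit circle, i.e. |z| > 1 for every root.
Set 1 + (1.173) z + (0.314) z^2 = 0, i.e. a z^2 + b z + c = 0 with a = 0.314, b = 1.173, c = 1.
Discriminant D = b^2 - 4ac = (1.173)^2 - 4*(0.314)*1 = 1.375929 - (1.256) = 0.119929.
D >= 0, so the roots are real: z = (-b +/- sqrt(D)) / (2a) = (-1.173 +/- 0.346308) / (0.628).
  z_1 = (-1.173 + 0.346308) / (0.628) = -1.3164,   |z_1| = 1.3164.
  z_2 = (-1.173 - 0.346308) / (0.628) = -2.4193,   |z_2| = 2.4193.
Moduli of all roots: 1.3164, 2.4193.
All moduli strictly greater than 1? Yes.
Verdict: Invertible.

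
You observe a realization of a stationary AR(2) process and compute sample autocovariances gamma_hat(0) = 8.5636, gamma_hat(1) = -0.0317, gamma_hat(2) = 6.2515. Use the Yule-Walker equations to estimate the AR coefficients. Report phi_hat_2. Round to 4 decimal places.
\hat\phi_{2} = 0.7300

The Yule-Walker equations for an AR(p) process read, in matrix form,
  Gamma_p phi = r_p,   with   (Gamma_p)_{ij} = gamma(|i - j|),
                       (r_p)_i = gamma(i),   i,j = 1..p.
Substitute the sample gammas (Toeplitz matrix and right-hand side of size 2):
  Gamma_p = [[8.5636, -0.0317], [-0.0317, 8.5636]]
  r_p     = [-0.0317, 6.2515]
Written out:
  8.5636 phi_1 - 0.0317 phi_2 = -0.0317
  -0.0317 phi_1 + 8.5636 phi_2 = 6.2515
Solve by Cramer's rule:
  det = gamma(0)^2 - gamma(1)^2 = (8.5636)^2 - (-0.0317)^2 = 73.33524496 - 0.00100489 = 73.33424007
  phi_hat_1 = [gamma(1) gamma(0) - gamma(1) gamma(2)] / det = [(-0.0317)(8.5636) - (-0.0317)(6.2515)] / 73.33424007 = -0.07329357 / 73.33424007 = -0.001
  phi_hat_2 = [gamma(0) gamma(2) - gamma(1)^2] / det = [(8.5636)(6.2515) - (-0.0317)^2] / 73.33424007 = 53.53434051 / 73.33424007 = 0.73
So phi_hat = [-0.0010, 0.7300].
Therefore phi_hat_2 = 0.7300.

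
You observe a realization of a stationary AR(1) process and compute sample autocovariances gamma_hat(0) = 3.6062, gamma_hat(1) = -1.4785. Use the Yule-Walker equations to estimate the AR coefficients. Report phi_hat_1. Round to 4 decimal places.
\hat\phi_{1} = -0.4100

The Yule-Walker equations for an AR(p) process read, in matrix form,
  Gamma_p phi = r_p,   with   (Gamma_p)_{ij} = gamma(|i - j|),
                       (r_p)_i = gamma(i),   i,j = 1..p.
Substitute the sample gammas (Toeplitz matrix and right-hand side of size 1):
  Gamma_p = [[3.6062]]
  r_p     = [-1.4785]
With p = 1 this is the single equation gamma(0) phi_1 = gamma(1):
  phi_hat_1 = gamma(1) / gamma(0) = -1.4785 / 3.6062 = -0.4100.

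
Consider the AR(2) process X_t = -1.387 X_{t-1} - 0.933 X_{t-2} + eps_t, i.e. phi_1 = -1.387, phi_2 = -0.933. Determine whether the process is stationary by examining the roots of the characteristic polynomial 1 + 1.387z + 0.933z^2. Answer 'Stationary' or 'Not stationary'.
\text{Stationary}

The AR(p) characteristic polynomial is P(z) = 1 + 1.387z + 0.933z^2.
Stationarity requires all roots to lie outside the unit circle, i.e. |z| > 1 for every root.
Set 1 + (1.387) z + (0.933) z^2 = 0, i.e. a z^2 + b z + c = 0 with a = 0.933, b = 1.387, c = 1.
Discriminant D = b^2 - 4ac = (1.387)^2 - 4*(0.933)*1 = 1.923769 - (3.732) = -1.808231.
D < 0, so the roots are the complex-conjugate pair z = (-b +/- i sqrt(-D)) / (2a) = -0.7433 +/- 0.7206i.
For a conjugate pair |z|^2 = z * conj(z) = (product of roots) = c/a = 1/(0.933) = 1.071811, so |z| = sqrt(1.071811) = 1.0353 for both roots.
Moduli of all roots: 1.0353, 1.0353.
All moduli strictly greater than 1? Yes.
Verdict: Stationary.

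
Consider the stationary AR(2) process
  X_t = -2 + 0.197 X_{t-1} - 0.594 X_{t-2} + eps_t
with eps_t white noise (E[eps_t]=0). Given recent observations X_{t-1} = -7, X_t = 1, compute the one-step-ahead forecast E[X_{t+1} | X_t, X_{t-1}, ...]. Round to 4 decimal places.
E[X_{t+1} \mid \mathcal F_t] = 2.3550

For an AR(p) model X_t = c + sum_i phi_i X_{t-i} + eps_t, the
one-step-ahead conditional mean is
  E[X_{t+1} | X_t, ...] = c + sum_i phi_i X_{t+1-i}.
Substitute known values:
  E[X_{t+1} | ...] = -2 + (0.197) * (1) + (-0.594) * (-7)
                   = 2.3550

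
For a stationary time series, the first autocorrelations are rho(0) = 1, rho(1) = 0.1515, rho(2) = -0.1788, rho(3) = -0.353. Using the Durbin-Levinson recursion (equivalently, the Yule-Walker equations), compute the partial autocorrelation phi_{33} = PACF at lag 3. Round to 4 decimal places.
\phi_{33} = -0.3090

The PACF at lag k is phi_{kk}, the last component of the solution
to the Yule-Walker system G_k phi = r_k where
  (G_k)_{ij} = rho(|i - j|), (r_k)_i = rho(i), i,j = 1..k.
Equivalently, Durbin-Levinson gives phi_{kk} iteratively:
  phi_{11} = rho(1)
  phi_{kk} = [rho(k) - sum_{j=1..k-1} phi_{k-1,j} rho(k-j)]
            / [1 - sum_{j=1..k-1} phi_{k-1,j} rho(j)],
  phi_{k,j} = phi_{k-1,j} - phi_{kk} phi_{k-1,k-j},  j = 1..k-1.
Step k = 1:
  phi_11 = rho(1) = 0.1515.
Step k = 2:
  phi_22 = [rho(2) - phi_11 rho(1)] / [1 - phi_11 rho(1)] = [-0.1788 - (0.1515)(0.1515)] / [1 - (0.1515)(0.1515)]
         = -0.20175225 / 0.97704775 = -0.206492.
  Update: phi_21 = phi_11 - phi_22 phi_11 = 0.1515 - (-0.206492)(0.1515) = 0.182783.
Step k = 3:
  phi_33 = [rho(3) - phi_21 rho(2) - phi_22 rho(1)] / [1 - phi_21 rho(1) - phi_22 rho(2)]
    numerator   = -0.353 - (0.182783)(-0.1788) - (-0.206492)(0.1515) = -0.28903482
    denominator = 1 - (0.182783)(0.1515) - (-0.206492)(-0.1788) = 0.93538759
  phi_33 = -0.28903482 / 0.93538759 = -0.309.
Therefore phi_{33} = -0.3090.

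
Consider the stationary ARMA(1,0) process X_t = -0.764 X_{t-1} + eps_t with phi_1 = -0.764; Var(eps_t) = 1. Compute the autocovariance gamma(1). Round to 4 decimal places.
\gamma(1) = -1.8352

Multiply the model equation by X_{t-k} and take expectations. With theta_0 = psi_0 = 1 and psi_j the MA(infinity) weights, this gives
  gamma(k) - sum_i phi_i gamma(k-i) = c_k,
  c_k = sigma^2 * sum_{j=k..q} theta_j psi_{j-k}   (c_k = 0 for k > q),
using gamma(-m) = gamma(m).
Pure AR (q = 0): c_0 = sigma^2 = 1, c_k = 0 for k >= 1.
Equations for k = 0 and k = 1 (AR order 1):
  gamma(0) = phi_1 gamma(1) + c_0
  gamma(1) = phi_1 gamma(0) + c_1
Substituting the second into the first: gamma(0) (1 - phi_1^2) = c_0 + phi_1 c_1, so
  gamma(0) = c_0 / (1 - phi_1^2) = 1 / (1 - (-0.764)^2) = 1 / 0.416304 = 2.402091.
  gamma(1) = phi_1 gamma(0) = (-0.764)(2.402091) = -1.835197.
Therefore gamma(1) = -1.8352 (to 4 decimal places).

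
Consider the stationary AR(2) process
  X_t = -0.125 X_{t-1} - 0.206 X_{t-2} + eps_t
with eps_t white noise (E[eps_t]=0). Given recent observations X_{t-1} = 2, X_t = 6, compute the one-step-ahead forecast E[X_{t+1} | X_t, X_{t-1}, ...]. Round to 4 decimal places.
E[X_{t+1} \mid \mathcal F_t] = -1.1620

For an AR(p) model X_t = c + sum_i phi_i X_{t-i} + eps_t, the
one-step-ahead conditional mean is
  E[X_{t+1} | X_t, ...] = c + sum_i phi_i X_{t+1-i}.
Substitute known values:
  E[X_{t+1} | ...] = (-0.125) * (6) + (-0.206) * (2)
                   = -1.1620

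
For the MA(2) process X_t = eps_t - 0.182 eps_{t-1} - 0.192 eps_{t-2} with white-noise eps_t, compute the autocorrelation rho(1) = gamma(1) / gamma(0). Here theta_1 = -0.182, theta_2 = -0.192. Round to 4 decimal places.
\rho(1) = -0.1374

For an MA(q) process with theta_0 = 1, the autocovariance is
  gamma(k) = sigma^2 * sum_{i=0..q-k} theta_i * theta_{i+k},
and rho(k) = gamma(k) / gamma(0). Sigma^2 cancels.
  numerator   = (1)*(-0.182) + (-0.182)*(-0.192) = -0.147056.
  denominator = (1)^2 + (-0.182)^2 + (-0.192)^2 = 1.069988.
  rho(1) = -0.147056 / 1.069988 = -0.1374.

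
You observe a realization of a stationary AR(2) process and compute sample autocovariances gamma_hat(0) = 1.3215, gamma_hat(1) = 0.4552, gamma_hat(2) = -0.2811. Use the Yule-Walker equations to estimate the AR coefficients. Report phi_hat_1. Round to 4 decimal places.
\hat\phi_{1} = 0.4740

The Yule-Walker equations for an AR(p) process read, in matrix form,
  Gamma_p phi = r_p,   with   (Gamma_p)_{ij} = gamma(|i - j|),
                       (r_p)_i = gamma(i),   i,j = 1..p.
Substitute the sample gammas (Toeplitz matrix and right-hand side of size 2):
  Gamma_p = [[1.3215, 0.4552], [0.4552, 1.3215]]
  r_p     = [0.4552, -0.2811]
Written out:
  1.3215 phi_1 + 0.4552 phi_2 = 0.4552
  0.4552 phi_1 + 1.3215 phi_2 = -0.2811
Solve by Cramer's rule:
  det = gamma(0)^2 - gamma(1)^2 = (1.3215)^2 - (0.4552)^2 = 1.74636225 - 0.20720704 = 1.53915521
  phi_hat_1 = [gamma(1) gamma(0) - gamma(1) gamma(2)] / det = [(0.4552)(1.3215) - (0.4552)(-0.2811)] / 1.53915521 = 0.72950352 / 1.53915521 = 0.474
  phi_hat_2 = [gamma(0) gamma(2) - gamma(1)^2] / det = [(1.3215)(-0.2811) - (0.4552)^2] / 1.53915521 = -0.57868069 / 1.53915521 = -0.376
So phi_hat = [0.4740, -0.3760].
Therefore phi_hat_1 = 0.4740.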